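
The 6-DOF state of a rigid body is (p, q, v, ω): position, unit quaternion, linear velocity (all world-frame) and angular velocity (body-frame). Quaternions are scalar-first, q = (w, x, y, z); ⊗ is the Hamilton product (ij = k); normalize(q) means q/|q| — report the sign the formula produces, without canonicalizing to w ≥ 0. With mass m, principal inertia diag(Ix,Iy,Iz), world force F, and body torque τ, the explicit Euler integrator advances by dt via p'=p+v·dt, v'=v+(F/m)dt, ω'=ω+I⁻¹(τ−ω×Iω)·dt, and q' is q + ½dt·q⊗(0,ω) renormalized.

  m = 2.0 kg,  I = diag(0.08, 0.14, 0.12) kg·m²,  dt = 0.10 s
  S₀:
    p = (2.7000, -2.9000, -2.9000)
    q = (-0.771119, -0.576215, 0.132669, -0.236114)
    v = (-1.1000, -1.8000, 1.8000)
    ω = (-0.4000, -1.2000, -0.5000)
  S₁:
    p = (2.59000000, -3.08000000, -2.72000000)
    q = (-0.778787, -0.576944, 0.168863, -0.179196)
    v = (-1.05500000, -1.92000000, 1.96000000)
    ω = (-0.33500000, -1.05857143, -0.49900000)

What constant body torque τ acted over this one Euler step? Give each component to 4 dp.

τ = (0.0400, 0.1900, 0.0300)

rate change Δω = (0.06500000, 0.14142857, 0.00100000)
I·α + gyro = (0.0400, 0.1900, 0.0300)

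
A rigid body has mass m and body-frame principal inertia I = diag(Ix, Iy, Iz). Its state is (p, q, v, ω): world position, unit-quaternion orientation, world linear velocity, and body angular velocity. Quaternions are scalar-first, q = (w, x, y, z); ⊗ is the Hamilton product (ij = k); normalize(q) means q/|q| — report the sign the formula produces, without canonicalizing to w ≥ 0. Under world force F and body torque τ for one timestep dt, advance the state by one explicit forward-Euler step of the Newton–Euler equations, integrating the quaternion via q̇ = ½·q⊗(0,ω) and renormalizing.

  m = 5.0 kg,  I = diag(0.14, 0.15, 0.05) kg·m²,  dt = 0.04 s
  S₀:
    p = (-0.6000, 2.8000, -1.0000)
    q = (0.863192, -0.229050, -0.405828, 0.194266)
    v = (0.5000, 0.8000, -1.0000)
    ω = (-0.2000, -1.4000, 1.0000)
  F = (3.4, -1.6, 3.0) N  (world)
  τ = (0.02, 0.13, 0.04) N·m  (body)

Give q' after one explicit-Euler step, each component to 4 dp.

q' = (0.8465, -0.2350, -0.4259, 0.2162)

Hamilton product q⊗(0,ω) = (-0.8082352, -0.3064940, -1.0182720, 1.1026964)
updated quaternion q' = (0.8465, -0.2350, -0.4259, 0.2162)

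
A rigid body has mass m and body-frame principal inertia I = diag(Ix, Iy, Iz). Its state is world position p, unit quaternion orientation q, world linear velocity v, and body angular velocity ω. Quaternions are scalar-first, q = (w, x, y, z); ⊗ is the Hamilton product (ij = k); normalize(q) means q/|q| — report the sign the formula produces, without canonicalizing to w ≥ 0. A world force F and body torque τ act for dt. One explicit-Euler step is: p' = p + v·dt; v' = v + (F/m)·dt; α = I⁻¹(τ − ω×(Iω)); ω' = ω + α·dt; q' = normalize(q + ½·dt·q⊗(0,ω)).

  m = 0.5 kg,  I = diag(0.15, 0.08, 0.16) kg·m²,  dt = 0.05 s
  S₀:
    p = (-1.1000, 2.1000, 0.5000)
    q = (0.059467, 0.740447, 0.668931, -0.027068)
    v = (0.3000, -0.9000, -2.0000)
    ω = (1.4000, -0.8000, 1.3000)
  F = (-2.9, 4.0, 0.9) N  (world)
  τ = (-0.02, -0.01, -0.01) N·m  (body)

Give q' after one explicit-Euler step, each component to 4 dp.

q' = (0.0477, 0.7627, 0.6419, -0.0633)

2q̇ = q⊗(0,ω) = (-0.4662926, 0.9312097, -1.0480499, -1.4515539)
q + ½dt·q⊗(0,ω), renormalized = (0.0477, 0.7627, 0.6419, -0.0633)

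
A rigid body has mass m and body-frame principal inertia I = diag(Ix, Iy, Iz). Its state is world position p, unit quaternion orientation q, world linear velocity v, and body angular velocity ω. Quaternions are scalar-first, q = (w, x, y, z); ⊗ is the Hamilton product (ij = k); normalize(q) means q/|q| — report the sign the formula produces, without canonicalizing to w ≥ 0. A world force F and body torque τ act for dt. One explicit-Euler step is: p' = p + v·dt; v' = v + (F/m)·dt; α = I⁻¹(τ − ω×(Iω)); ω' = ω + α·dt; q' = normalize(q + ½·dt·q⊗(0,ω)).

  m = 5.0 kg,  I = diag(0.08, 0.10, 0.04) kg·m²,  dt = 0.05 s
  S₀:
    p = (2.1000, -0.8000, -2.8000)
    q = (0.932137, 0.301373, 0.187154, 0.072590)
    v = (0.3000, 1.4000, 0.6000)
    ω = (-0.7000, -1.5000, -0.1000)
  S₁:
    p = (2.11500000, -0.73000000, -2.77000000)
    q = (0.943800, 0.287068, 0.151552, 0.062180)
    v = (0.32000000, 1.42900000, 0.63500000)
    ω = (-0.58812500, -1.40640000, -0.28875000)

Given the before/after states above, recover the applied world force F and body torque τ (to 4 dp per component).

F = (2.0000, 2.9000, 3.5000)
τ = (0.1700, 0.1900, -0.1300)

Δω = ω₁−ω₀ = (0.11187500, 0.09360000, -0.18875000)
ω₀×(Iω₀) = (-0.0090, 0.0028, 0.0210)
applied torque τ = (0.1700, 0.1900, -0.1300)
Δv = v₁−v₀ = (0.02000000, 0.02900000, 0.03500000)
F = m·Δv/dt = (2.0000, 2.9000, 3.5000)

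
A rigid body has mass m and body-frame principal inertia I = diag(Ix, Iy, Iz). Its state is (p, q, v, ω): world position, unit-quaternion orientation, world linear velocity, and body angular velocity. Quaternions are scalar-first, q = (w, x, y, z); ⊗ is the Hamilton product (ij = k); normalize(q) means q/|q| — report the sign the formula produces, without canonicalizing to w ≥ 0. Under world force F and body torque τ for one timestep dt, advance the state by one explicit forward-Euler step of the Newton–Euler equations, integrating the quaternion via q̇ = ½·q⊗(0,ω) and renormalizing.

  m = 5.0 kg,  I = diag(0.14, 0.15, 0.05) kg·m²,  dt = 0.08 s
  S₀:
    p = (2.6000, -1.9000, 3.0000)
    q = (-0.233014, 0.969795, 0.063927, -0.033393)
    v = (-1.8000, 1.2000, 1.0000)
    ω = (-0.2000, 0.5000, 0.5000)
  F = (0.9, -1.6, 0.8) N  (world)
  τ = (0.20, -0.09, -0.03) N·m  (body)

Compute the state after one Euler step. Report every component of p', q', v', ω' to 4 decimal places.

ω×(Iω) gyroscopic = (-0.0250, -0.0090, -0.0010)
angular accel α = (1.6071, -0.5400, -0.5800)
new body rate ω' = (-0.0714, 0.4568, 0.4536)
q⊗(0,ω) = (0.1786920, 0.0952628, -0.5947259, 0.3811759)
updated quaternion q' = (-0.2258, 0.9732, 0.0401, -0.0181)
p + v·dt = (2.4560, -1.8040, 3.0800)
new velocity v' = (-1.7856, 1.1744, 1.0128)

p' = (2.4560, -1.8040, 3.0800)
q' = (-0.2258, 0.9732, 0.0401, -0.0181)
v' = (-1.7856, 1.1744, 1.0128)
ω' = (-0.0714, 0.4568, 0.4536)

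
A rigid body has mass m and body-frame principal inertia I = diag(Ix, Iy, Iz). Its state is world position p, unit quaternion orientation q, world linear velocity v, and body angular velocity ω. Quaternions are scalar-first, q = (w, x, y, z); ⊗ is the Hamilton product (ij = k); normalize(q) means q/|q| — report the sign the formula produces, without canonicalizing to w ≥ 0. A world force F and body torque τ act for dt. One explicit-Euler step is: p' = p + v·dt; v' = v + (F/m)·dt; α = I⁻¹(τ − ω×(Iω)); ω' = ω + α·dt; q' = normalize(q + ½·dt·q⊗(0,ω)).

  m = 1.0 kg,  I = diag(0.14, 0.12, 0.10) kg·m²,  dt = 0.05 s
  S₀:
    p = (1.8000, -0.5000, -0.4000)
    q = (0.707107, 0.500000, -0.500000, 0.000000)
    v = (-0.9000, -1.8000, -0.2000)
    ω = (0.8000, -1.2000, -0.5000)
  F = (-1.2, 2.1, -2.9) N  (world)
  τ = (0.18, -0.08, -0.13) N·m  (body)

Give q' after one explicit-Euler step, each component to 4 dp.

2q̇ = q⊗(0,ω) = (-1.0000000, 0.8156856, -0.5985284, -0.5535535)
updated quaternion q' = (0.6816, 0.5200, -0.5146, -0.0138)

q' = (0.6816, 0.5200, -0.5146, -0.0138)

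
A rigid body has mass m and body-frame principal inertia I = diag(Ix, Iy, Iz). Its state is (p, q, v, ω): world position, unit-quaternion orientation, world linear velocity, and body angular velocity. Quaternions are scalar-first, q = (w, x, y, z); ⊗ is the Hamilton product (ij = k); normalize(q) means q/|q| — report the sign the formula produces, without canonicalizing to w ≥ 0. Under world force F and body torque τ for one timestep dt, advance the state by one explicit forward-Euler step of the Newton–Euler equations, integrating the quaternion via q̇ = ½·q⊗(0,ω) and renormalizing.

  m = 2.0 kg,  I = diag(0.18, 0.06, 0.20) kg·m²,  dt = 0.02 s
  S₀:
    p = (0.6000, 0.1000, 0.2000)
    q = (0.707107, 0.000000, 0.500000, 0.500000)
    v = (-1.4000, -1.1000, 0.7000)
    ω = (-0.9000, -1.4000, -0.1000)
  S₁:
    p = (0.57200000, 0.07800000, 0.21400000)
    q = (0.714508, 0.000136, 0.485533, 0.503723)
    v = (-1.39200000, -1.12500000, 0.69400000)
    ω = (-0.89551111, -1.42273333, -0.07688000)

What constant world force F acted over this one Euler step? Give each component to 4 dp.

v₁ − v₀ = (0.00800000, -0.02500000, -0.00600000)
m·(v₁−v₀)/dt = (0.8000, -2.5000, -0.6000)

F = (0.8000, -2.5000, -0.6000)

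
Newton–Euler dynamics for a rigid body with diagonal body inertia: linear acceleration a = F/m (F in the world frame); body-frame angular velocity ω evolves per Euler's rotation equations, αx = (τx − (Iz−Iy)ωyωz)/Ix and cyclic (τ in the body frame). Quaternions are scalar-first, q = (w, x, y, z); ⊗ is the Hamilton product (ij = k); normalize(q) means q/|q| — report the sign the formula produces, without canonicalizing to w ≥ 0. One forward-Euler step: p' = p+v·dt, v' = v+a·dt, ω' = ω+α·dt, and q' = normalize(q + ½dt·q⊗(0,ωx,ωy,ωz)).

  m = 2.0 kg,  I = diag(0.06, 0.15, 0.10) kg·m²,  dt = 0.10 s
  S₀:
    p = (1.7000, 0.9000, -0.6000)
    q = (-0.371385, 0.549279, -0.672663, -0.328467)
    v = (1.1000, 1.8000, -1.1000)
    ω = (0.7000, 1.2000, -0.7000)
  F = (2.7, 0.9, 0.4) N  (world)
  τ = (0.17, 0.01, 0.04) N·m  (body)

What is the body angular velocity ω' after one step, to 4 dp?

angular accel α = (2.1333, -0.0640, -0.3560)
new body rate ω' = (0.9133, 1.1936, -0.7356)

ω' = (0.9133, 1.1936, -0.7356)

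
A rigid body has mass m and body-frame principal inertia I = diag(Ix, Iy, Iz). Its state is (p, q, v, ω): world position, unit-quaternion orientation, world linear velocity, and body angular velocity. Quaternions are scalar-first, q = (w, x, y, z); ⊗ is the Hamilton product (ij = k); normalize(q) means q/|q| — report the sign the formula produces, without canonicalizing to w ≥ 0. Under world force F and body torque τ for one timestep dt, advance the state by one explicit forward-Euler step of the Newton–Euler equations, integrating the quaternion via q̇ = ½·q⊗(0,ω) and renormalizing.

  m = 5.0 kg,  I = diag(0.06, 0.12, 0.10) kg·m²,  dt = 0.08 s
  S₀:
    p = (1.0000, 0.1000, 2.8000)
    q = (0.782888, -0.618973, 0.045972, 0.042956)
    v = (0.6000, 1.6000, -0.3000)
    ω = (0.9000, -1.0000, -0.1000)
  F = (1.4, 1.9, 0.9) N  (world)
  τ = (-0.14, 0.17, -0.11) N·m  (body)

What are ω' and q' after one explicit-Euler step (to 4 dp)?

(τ − ω×Iω)/I = (-2.3000, 1.3867, -0.5600)
new body rate ω' = (0.7160, -0.8891, -0.1448)
q⊗(0,ω) = (0.6073433, 0.7429580, -0.8061249, 0.4993094)
updated quaternion q' = (0.8060, -0.5884, 0.0137, 0.0628)

ω' = (0.7160, -0.8891, -0.1448)
q' = (0.8060, -0.5884, 0.0137, 0.0628)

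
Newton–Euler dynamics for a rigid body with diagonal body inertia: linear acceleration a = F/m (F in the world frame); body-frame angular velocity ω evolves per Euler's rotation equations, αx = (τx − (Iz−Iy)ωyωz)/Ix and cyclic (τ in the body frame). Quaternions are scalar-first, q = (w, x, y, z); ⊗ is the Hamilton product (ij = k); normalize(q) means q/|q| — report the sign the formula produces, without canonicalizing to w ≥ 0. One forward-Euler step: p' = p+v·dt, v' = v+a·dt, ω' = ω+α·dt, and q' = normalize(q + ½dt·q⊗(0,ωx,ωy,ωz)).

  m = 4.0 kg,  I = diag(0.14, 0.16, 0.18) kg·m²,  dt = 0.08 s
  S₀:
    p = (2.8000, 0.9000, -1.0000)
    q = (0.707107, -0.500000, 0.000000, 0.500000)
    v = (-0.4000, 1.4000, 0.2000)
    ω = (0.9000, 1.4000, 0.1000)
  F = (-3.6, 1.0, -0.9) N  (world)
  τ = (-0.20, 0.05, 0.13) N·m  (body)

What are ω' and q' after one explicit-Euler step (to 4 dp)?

ω' = (0.7841, 1.4268, 0.1466)
q' = (0.7215, -0.5014, 0.0595, 0.4738)

angular accel α = (-1.4486, 0.3350, 0.5822)
new body rate ω' = (0.7841, 1.4268, 0.1466)
2q̇ = q⊗(0,ω) = (0.4000000, -0.0636037, 1.4899498, -0.6292893)
updated quaternion q' = (0.7215, -0.5014, 0.0595, 0.4738)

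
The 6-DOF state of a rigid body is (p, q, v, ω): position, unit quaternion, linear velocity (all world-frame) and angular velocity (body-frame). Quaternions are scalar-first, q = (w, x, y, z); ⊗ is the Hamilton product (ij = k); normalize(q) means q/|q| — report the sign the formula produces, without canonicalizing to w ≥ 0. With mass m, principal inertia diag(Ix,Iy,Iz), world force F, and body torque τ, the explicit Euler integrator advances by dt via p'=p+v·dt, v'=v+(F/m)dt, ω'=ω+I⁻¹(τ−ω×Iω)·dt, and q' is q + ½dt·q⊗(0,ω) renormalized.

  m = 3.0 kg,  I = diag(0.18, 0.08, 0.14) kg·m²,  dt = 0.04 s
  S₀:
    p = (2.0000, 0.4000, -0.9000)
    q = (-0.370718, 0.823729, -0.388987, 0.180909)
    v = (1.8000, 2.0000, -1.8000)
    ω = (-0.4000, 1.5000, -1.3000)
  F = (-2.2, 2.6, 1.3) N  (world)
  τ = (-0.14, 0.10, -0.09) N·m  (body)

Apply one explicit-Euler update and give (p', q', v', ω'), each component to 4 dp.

precession coupling ω×(Iω) = (-0.1170, 0.0208, 0.0600)
angular accel α = (-0.1278, 0.9900, -1.0714)
ω + α·dt = (-0.4051, 1.5396, -1.3429)
2q̇ = q⊗(0,ω) = (1.1481538, 0.3826068, 0.4424071, 1.5619321)
updated quaternion q' = (-0.3475, 0.8307, -0.3798, 0.2120)
linear accel F/m = (-0.7333, 0.8667, 0.4333)
p' = p + v·dt = (2.0720, 0.4800, -0.9720)
v' = v + a·dt = (1.7707, 2.0347, -1.7827)

p' = (2.0720, 0.4800, -0.9720)
q' = (-0.3475, 0.8307, -0.3798, 0.2120)
v' = (1.7707, 2.0347, -1.7827)
ω' = (-0.4051, 1.5396, -1.3429)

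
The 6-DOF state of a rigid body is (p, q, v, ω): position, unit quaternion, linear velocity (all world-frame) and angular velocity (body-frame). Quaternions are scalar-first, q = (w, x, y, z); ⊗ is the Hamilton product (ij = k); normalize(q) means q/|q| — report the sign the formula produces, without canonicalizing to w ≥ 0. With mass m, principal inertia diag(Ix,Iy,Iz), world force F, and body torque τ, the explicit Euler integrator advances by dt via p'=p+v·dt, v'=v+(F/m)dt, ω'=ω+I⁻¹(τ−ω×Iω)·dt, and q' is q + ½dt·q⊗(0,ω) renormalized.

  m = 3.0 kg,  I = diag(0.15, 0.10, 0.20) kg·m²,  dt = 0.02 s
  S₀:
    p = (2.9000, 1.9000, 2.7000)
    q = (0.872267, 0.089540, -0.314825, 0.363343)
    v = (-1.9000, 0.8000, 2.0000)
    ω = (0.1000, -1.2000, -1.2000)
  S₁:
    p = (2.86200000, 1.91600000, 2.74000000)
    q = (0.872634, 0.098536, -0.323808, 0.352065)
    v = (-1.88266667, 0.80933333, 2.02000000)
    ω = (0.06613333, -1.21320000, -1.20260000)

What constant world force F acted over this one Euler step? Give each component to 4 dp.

F = (2.6000, 1.4000, 3.0000)

Δv = v₁−v₀ = (0.01733333, 0.00933333, 0.02000000)
F = m·Δv/dt = (2.6000, 1.4000, 3.0000)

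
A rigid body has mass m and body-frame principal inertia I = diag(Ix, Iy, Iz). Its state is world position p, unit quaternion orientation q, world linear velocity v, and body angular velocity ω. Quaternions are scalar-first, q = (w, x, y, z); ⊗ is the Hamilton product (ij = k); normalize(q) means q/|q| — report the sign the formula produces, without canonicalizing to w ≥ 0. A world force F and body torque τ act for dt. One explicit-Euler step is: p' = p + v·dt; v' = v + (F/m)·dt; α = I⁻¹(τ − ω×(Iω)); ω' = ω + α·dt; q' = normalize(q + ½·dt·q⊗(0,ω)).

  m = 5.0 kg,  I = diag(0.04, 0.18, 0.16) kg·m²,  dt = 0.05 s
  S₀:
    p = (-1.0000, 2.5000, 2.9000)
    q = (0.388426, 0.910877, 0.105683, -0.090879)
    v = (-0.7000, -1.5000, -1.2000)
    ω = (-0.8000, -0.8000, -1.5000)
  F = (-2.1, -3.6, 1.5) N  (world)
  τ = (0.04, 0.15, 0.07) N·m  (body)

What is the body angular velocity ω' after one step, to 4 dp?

precession coupling ω×(Iω) = (-0.0240, -0.1440, 0.0896)
α = I⁻¹(τ − ω×Iω) = (1.6000, 1.6333, -0.1225)
new body rate ω' = (-0.7200, -0.7183, -1.5061)

ω' = (-0.7200, -0.7183, -1.5061)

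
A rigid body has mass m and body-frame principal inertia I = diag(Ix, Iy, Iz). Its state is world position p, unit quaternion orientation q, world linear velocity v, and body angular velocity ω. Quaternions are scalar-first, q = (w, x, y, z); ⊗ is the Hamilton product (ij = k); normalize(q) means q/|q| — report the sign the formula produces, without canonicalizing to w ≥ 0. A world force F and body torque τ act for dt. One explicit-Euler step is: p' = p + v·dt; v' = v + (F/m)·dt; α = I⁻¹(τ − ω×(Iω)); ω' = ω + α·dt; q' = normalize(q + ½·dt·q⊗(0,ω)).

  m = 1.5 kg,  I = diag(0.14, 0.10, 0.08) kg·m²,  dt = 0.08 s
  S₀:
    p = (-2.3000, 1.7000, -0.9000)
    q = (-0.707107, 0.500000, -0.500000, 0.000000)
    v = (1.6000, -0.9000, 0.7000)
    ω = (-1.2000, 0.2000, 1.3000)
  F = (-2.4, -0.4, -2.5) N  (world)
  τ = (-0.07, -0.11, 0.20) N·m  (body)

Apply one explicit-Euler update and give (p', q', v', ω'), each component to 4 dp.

a = (-1.6000, -0.2667, -1.6667)
p + v·dt = (-2.1720, 1.6280, -0.8440)
v + (F/m)dt = (1.4720, -0.9213, 0.5667)
(τ − ω×Iω)/I = (-0.4629, -0.1640, 2.3800)
new body rate ω' = (-1.2370, 0.1869, 1.4904)
2q̇ = q⊗(0,ω) = (0.7000000, 0.1985284, -0.7914214, -1.4192391)
q' = normalize(q + ½dt·q⊗(0,ω)) = (-0.6774, 0.5067, -0.5303, -0.0566)

p' = (-2.1720, 1.6280, -0.8440)
q' = (-0.6774, 0.5067, -0.5303, -0.0566)
v' = (1.4720, -0.9213, 0.5667)
ω' = (-1.2370, 0.1869, 1.4904)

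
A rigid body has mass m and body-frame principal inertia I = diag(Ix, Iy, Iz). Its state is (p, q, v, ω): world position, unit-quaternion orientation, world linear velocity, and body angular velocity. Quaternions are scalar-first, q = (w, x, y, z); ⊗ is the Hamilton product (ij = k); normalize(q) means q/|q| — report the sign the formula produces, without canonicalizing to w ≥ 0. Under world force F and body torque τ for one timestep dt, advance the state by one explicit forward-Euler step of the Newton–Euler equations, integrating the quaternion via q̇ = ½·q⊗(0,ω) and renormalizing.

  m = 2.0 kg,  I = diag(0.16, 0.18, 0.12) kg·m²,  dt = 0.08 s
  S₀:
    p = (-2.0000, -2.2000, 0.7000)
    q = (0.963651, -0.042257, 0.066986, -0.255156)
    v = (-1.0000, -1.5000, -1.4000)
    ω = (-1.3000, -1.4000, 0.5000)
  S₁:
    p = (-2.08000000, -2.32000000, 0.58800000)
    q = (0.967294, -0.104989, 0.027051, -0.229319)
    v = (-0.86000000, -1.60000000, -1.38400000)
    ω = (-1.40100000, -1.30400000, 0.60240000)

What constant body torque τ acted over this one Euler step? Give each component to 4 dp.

τ = (-0.1600, 0.1900, 0.1900)

ω₁ − ω₀ = (-0.10100000, 0.09600000, 0.10240000)
τ = I·(Δω/dt) + ω₀×(Iω₀) = (-0.1600, 0.1900, 0.1900)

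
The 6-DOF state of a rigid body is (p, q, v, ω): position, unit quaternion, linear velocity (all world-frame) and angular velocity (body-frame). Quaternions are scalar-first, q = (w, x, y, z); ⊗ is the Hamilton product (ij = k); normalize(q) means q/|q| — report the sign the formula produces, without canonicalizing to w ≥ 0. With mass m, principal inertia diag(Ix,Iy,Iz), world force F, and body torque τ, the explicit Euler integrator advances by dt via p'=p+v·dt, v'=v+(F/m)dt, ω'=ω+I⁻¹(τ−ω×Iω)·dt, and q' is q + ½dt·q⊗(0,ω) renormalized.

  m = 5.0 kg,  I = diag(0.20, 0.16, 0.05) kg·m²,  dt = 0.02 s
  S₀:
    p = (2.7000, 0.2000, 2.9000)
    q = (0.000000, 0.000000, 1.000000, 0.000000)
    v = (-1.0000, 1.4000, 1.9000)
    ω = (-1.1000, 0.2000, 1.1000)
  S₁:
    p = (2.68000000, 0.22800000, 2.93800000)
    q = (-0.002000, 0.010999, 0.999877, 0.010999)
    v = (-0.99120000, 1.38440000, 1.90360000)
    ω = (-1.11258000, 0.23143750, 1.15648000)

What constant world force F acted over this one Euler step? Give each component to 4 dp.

v₁ − v₀ = (0.00880000, -0.01560000, 0.00360000)
applied force F = (2.2000, -3.9000, 0.9000)

F = (2.2000, -3.9000, 0.9000)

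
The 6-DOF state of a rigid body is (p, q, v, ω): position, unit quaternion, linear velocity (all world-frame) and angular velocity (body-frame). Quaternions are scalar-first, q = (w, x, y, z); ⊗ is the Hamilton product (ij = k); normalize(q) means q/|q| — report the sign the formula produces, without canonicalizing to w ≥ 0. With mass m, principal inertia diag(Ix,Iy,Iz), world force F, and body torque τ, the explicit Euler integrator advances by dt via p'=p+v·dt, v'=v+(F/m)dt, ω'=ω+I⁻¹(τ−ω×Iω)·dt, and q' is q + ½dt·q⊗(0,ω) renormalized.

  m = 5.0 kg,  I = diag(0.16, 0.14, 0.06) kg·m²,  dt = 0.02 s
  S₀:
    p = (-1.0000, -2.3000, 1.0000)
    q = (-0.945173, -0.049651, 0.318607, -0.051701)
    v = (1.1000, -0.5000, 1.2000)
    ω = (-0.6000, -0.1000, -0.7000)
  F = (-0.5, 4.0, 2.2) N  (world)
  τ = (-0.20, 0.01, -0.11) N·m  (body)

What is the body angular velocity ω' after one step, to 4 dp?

ω' = (-0.6243, -0.1046, -0.7363)

angular accel α = (-1.2150, -0.2286, -1.8133)
ω' = ω + α·dt = (-0.6243, -0.1046, -0.7363)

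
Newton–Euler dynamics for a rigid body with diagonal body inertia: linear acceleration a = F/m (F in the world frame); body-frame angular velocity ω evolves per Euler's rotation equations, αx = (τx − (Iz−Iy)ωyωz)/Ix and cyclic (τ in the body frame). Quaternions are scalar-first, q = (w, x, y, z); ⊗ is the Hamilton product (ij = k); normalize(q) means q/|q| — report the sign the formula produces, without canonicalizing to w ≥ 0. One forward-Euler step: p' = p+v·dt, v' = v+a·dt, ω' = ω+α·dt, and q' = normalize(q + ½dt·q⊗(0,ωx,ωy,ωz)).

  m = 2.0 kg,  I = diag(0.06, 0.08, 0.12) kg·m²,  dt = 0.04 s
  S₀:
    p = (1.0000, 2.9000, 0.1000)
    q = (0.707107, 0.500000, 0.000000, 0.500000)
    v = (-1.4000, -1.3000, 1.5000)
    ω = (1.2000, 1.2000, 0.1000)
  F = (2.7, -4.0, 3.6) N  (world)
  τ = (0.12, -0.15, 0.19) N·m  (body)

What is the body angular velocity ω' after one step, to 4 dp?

ω' = (1.2768, 1.1286, 0.1537)

angular accel α = (1.9200, -1.7850, 1.3433)
new body rate ω' = (1.2768, 1.1286, 0.1537)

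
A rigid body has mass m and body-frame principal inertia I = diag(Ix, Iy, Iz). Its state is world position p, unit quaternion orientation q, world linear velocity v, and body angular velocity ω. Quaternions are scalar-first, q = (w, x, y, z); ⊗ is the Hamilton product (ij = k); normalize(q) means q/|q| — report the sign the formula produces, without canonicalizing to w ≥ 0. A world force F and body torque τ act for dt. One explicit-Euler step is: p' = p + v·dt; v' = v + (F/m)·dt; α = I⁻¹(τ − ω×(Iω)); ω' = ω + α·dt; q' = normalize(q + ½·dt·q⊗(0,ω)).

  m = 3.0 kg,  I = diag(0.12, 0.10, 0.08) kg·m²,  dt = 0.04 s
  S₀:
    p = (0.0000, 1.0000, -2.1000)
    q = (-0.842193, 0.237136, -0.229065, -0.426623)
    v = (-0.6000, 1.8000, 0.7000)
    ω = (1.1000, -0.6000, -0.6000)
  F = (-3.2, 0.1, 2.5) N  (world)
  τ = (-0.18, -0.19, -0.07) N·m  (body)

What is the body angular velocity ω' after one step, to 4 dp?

precession coupling ω×(Iω) = (-0.0072, -0.0264, 0.0132)
α = I⁻¹(τ − ω×Iω) = (-1.4400, -1.6360, -1.0400)
ω' = ω + α·dt = (1.0424, -0.6654, -0.6416)

ω' = (1.0424, -0.6654, -0.6416)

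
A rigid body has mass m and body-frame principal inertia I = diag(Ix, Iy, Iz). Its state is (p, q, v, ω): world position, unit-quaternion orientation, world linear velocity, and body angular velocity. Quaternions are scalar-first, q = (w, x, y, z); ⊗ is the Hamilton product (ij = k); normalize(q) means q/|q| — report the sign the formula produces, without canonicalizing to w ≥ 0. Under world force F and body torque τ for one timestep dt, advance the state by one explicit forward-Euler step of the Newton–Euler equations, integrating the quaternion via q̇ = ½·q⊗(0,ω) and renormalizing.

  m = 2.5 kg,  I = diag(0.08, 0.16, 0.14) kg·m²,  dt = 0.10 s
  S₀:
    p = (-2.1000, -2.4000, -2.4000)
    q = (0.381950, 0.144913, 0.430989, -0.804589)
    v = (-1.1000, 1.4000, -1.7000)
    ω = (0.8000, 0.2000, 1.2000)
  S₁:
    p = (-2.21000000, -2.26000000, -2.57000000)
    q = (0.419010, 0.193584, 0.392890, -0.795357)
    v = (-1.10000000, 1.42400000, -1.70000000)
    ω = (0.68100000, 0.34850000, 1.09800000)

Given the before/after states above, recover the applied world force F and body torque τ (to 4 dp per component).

F = (0.0000, 0.6000, 0.0000)
τ = (-0.1000, 0.1800, -0.1300)

velocity change Δv = (0.00000000, 0.02400000, 0.00000000)
applied force F = (0.0000, 0.6000, 0.0000)
Δω = ω₁−ω₀ = (-0.11900000, 0.14850000, -0.10200000)
τ = I·(Δω/dt) + ω₀×(Iω₀) = (-0.1000, 0.1800, -0.1300)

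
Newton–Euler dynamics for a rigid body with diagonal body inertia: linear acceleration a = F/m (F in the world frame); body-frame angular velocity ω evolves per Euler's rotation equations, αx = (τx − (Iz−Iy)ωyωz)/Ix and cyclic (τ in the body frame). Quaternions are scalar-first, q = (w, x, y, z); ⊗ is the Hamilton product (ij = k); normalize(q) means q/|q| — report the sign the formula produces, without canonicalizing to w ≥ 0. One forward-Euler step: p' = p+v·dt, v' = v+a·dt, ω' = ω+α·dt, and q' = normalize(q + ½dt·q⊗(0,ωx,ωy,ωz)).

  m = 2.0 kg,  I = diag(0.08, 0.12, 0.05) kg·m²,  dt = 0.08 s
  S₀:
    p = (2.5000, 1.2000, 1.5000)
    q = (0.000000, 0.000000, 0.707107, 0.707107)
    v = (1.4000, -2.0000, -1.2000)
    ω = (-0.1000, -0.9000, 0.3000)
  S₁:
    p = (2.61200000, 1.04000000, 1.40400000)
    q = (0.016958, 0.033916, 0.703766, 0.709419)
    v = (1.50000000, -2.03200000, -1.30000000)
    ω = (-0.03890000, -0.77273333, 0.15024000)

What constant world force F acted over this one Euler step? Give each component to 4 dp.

velocity change Δv = (0.10000000, -0.03200000, -0.10000000)
applied force F = (2.5000, -0.8000, -2.5000)

F = (2.5000, -0.8000, -2.5000)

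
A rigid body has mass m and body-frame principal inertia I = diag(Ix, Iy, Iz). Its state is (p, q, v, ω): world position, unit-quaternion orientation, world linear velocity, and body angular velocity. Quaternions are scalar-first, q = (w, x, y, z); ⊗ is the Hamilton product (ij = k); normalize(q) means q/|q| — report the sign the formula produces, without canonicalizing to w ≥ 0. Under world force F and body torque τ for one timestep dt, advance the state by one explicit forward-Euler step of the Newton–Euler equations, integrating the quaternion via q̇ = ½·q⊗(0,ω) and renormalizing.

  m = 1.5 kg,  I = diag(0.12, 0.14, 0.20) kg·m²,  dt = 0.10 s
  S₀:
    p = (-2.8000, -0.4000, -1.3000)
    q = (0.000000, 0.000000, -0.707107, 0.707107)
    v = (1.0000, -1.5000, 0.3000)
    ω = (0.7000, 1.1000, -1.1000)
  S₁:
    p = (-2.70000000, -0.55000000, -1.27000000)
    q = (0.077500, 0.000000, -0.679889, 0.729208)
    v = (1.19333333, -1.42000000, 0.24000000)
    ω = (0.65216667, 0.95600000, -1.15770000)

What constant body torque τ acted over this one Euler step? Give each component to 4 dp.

rate change Δω = (-0.04783333, -0.14400000, -0.05770000)
ω₀×(Iω₀) = (-0.0726, 0.0616, 0.0154)
applied torque τ = (-0.1300, -0.1400, -0.1000)

τ = (-0.1300, -0.1400, -0.1000)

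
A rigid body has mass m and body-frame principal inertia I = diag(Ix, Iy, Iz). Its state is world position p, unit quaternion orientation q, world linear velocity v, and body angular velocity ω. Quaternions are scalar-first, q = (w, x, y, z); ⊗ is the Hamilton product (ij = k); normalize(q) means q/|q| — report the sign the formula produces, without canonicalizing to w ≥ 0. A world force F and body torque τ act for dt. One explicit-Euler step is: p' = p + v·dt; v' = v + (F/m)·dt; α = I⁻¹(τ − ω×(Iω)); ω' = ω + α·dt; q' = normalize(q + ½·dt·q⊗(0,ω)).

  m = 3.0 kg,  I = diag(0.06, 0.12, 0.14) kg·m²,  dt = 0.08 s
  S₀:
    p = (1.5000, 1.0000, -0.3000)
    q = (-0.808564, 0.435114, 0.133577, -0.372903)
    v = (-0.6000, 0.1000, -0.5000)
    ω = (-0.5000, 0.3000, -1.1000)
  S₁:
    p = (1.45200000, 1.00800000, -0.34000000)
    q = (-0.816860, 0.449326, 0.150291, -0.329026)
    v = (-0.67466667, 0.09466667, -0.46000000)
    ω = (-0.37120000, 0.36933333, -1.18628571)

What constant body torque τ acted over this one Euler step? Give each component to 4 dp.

τ = (0.0900, 0.0600, -0.1600)

rate change Δω = (0.12880000, 0.06933333, -0.08628571)
ω₀×(Iω₀) = (-0.0066, -0.0440, -0.0090)
applied torque τ = (0.0900, 0.0600, -0.1600)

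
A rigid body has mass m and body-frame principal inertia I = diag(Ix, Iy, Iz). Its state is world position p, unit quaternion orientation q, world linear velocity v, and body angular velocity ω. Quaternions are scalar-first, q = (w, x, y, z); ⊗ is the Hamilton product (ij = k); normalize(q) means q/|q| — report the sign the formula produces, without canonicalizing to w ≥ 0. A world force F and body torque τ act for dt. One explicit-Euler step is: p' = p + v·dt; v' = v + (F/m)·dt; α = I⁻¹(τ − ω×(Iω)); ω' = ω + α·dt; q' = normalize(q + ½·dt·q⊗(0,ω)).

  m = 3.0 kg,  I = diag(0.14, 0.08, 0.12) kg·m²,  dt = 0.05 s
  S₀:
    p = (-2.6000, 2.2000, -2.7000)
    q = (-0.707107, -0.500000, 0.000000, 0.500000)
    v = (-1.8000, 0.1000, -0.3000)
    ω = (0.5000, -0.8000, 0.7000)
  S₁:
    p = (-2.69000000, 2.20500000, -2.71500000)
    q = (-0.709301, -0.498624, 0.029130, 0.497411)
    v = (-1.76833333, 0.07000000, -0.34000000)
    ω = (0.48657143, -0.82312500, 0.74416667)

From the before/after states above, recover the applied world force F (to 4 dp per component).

v₁ − v₀ = (0.03166667, -0.03000000, -0.04000000)
applied force F = (1.9000, -1.8000, -2.4000)

F = (1.9000, -1.8000, -2.4000)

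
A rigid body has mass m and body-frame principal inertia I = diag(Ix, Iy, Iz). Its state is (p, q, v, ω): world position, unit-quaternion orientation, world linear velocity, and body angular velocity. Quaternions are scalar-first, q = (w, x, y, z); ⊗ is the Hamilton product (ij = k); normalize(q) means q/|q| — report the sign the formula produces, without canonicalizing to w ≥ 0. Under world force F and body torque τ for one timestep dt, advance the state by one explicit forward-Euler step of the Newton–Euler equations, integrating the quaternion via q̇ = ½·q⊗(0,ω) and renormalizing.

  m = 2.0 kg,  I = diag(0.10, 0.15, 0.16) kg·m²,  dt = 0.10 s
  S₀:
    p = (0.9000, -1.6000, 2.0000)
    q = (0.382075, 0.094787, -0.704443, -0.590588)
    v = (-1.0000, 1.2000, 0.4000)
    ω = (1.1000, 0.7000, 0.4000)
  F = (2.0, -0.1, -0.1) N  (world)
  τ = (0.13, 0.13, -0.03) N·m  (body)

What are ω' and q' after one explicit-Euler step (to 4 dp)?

ω' = (1.2272, 0.8043, 0.3572)
q' = (0.4124, 0.1221, -0.7238, -0.5396)

gyro term ω×Iω = (0.0028, -0.0264, 0.0385)
α = I⁻¹(τ − ω×Iω) = (1.2720, 1.0427, -0.4281)
new body rate ω' = (1.2272, 0.8043, 0.3572)
q⊗(0,ω) = (0.6250796, 0.5519169, -0.4201091, 0.9940682)
q + ½dt·q⊗(0,ω), renormalized = (0.4124, 0.1221, -0.7238, -0.5396)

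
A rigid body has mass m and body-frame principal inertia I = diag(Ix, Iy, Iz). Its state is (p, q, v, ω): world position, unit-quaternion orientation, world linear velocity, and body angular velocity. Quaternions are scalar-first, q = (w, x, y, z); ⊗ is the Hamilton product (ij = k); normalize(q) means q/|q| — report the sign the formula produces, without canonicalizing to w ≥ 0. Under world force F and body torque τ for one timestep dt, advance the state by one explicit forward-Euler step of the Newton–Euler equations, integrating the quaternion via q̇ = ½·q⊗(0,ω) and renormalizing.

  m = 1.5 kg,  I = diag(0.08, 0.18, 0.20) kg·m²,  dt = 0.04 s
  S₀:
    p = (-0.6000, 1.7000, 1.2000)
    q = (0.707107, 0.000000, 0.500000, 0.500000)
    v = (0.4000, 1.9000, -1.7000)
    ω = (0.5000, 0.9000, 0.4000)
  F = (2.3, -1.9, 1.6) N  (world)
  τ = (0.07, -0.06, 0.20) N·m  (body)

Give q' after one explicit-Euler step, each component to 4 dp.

q⊗(0,ω) = (-0.6500000, 0.1035535, 0.8863963, 0.0328428)
updated quaternion q' = (0.6939, 0.0021, 0.5176, 0.5005)

q' = (0.6939, 0.0021, 0.5176, 0.5005)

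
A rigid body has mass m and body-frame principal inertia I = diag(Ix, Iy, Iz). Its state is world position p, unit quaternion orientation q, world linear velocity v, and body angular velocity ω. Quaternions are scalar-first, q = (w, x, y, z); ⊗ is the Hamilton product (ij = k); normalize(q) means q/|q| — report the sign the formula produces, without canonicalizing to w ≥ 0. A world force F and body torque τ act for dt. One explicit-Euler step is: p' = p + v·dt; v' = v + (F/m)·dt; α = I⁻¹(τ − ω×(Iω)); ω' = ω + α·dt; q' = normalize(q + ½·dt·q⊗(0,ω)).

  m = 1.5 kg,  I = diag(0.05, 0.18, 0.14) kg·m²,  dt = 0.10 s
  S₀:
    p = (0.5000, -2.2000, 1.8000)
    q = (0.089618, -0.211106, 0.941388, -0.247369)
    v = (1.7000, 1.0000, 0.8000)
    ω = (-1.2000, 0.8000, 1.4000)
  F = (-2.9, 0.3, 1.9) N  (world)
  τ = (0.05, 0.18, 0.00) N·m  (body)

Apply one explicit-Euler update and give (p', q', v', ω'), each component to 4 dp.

precession coupling ω×(Iω) = (-0.0448, 0.1512, -0.1248)
angular accel α = (1.8960, 0.1600, 0.8914)
ω + α·dt = (-1.0104, 0.8160, 1.4891)
q⊗(0,ω) = (-0.6601210, 1.4082968, 0.6640856, 1.0862460)
q' = normalize(q + ½dt·q⊗(0,ω)) = (0.0563, -0.1400, 0.9697, -0.1921)
p + v·dt = (0.6700, -2.1000, 1.8800)
v + (F/m)dt = (1.5067, 1.0200, 0.9267)

p' = (0.6700, -2.1000, 1.8800)
q' = (0.0563, -0.1400, 0.9697, -0.1921)
v' = (1.5067, 1.0200, 0.9267)
ω' = (-1.0104, 0.8160, 1.4891)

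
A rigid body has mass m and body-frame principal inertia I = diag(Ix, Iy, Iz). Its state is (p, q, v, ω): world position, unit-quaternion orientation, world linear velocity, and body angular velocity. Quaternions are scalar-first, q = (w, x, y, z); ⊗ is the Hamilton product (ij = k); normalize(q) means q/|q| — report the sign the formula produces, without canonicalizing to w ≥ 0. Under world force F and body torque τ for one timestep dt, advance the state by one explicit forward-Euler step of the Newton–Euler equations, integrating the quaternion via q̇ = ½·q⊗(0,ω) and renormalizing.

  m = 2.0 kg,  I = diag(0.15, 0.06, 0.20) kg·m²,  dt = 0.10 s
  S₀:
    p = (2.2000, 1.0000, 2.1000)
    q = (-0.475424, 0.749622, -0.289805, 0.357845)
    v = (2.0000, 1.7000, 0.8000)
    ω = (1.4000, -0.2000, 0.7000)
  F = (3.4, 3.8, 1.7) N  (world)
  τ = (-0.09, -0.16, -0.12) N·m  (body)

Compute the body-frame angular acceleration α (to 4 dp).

gyro term ω×Iω = (-0.0196, -0.0490, 0.0252)
α = I⁻¹(τ − ω×Iω) = (-0.4693, -1.8500, -0.7260)

α = (-0.4693, -1.8500, -0.7260)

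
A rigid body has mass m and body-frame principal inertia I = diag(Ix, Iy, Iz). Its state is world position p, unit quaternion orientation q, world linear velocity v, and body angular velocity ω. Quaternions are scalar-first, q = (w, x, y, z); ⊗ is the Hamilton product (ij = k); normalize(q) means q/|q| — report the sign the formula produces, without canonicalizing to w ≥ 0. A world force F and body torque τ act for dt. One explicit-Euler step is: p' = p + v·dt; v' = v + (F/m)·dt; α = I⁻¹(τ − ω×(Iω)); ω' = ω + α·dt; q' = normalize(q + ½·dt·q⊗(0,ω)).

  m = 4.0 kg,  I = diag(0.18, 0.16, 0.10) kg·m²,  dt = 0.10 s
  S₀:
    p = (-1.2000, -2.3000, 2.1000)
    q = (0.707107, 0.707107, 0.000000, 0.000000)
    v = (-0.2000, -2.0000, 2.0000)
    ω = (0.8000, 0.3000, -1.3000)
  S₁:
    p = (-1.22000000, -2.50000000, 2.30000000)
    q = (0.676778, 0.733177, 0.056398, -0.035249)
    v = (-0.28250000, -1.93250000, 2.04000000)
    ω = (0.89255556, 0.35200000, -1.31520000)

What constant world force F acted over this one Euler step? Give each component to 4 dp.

Δv = v₁−v₀ = (-0.08250000, 0.06750000, 0.04000000)
applied force F = (-3.3000, 2.7000, 1.6000)

F = (-3.3000, 2.7000, 1.6000)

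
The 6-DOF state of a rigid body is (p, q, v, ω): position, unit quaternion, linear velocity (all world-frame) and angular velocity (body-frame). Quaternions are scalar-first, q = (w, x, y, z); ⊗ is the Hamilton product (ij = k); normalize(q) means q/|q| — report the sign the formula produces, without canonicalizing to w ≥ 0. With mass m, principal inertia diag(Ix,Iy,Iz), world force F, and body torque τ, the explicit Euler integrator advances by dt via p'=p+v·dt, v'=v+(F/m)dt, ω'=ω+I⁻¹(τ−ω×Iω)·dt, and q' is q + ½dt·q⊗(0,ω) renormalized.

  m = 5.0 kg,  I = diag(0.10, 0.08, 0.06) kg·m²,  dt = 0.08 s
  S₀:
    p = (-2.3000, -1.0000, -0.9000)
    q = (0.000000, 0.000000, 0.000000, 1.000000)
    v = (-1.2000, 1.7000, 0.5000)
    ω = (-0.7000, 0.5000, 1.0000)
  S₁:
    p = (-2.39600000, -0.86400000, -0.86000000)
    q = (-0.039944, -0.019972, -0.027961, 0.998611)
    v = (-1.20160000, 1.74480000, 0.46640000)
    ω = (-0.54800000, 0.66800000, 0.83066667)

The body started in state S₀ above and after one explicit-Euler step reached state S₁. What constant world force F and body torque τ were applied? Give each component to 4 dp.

rate change Δω = (0.15200000, 0.16800000, -0.16933333)
precession coupling = (-0.0100, -0.0280, 0.0070)
applied torque τ = (0.1800, 0.1400, -0.1200)
v₁ − v₀ = (-0.00160000, 0.04480000, -0.03360000)
applied force F = (-0.1000, 2.8000, -2.1000)

F = (-0.1000, 2.8000, -2.1000)
τ = (0.1800, 0.1400, -0.1200)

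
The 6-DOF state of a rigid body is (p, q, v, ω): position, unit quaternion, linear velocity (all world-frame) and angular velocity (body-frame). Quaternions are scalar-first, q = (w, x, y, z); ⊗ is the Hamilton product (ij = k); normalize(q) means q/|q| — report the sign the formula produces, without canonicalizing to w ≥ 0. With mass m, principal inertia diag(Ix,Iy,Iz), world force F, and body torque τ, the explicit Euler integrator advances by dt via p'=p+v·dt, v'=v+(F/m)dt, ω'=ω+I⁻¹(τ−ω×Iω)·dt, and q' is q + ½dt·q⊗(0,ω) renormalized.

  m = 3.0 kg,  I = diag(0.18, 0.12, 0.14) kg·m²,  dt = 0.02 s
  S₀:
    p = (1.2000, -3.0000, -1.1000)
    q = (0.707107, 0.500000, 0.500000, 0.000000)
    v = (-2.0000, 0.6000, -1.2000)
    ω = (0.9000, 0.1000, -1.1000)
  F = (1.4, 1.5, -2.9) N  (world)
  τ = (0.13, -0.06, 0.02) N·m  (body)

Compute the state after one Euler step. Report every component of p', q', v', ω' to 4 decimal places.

precession coupling ω×(Iω) = (-0.0022, -0.0396, -0.0054)
angular accel α = (0.7344, -0.1700, 0.1814)
ω' = ω + α·dt = (0.9147, 0.0966, -1.0964)
q⊗(0,ω) = (-0.5000000, 0.0863963, 0.6207107, -1.1778177)
updated quaternion q' = (0.7020, 0.5008, 0.5062, -0.0118)
p' = p + v·dt = (1.1600, -2.9880, -1.1240)
v + (F/m)dt = (-1.9907, 0.6100, -1.2193)

p' = (1.1600, -2.9880, -1.1240)
q' = (0.7020, 0.5008, 0.5062, -0.0118)
v' = (-1.9907, 0.6100, -1.2193)
ω' = (0.9147, 0.0966, -1.0964)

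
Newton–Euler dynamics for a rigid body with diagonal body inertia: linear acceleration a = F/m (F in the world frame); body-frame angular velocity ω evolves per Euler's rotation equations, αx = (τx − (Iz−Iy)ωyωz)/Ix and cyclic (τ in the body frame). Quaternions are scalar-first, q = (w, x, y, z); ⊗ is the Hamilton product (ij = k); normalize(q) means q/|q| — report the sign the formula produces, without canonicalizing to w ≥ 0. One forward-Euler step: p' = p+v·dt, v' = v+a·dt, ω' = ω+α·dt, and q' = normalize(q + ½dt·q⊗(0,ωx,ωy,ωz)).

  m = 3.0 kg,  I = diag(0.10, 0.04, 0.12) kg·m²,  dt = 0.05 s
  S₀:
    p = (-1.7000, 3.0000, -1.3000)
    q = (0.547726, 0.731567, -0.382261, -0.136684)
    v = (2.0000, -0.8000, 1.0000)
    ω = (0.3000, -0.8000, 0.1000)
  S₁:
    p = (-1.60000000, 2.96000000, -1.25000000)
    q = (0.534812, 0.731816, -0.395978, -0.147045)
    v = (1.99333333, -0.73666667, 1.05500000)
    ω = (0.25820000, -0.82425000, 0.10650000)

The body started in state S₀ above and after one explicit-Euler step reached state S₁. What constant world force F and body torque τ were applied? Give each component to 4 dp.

F = (-0.4000, 3.8000, 3.3000)
τ = (-0.0900, -0.0200, 0.0300)

velocity change Δv = (-0.00666667, 0.06333333, 0.05500000)
applied force F = (-0.4000, 3.8000, 3.3000)
rate change Δω = (-0.04180000, -0.02425000, 0.00650000)
τ = I·(Δω/dt) + ω₀×(Iω₀) = (-0.0900, -0.0200, 0.0300)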